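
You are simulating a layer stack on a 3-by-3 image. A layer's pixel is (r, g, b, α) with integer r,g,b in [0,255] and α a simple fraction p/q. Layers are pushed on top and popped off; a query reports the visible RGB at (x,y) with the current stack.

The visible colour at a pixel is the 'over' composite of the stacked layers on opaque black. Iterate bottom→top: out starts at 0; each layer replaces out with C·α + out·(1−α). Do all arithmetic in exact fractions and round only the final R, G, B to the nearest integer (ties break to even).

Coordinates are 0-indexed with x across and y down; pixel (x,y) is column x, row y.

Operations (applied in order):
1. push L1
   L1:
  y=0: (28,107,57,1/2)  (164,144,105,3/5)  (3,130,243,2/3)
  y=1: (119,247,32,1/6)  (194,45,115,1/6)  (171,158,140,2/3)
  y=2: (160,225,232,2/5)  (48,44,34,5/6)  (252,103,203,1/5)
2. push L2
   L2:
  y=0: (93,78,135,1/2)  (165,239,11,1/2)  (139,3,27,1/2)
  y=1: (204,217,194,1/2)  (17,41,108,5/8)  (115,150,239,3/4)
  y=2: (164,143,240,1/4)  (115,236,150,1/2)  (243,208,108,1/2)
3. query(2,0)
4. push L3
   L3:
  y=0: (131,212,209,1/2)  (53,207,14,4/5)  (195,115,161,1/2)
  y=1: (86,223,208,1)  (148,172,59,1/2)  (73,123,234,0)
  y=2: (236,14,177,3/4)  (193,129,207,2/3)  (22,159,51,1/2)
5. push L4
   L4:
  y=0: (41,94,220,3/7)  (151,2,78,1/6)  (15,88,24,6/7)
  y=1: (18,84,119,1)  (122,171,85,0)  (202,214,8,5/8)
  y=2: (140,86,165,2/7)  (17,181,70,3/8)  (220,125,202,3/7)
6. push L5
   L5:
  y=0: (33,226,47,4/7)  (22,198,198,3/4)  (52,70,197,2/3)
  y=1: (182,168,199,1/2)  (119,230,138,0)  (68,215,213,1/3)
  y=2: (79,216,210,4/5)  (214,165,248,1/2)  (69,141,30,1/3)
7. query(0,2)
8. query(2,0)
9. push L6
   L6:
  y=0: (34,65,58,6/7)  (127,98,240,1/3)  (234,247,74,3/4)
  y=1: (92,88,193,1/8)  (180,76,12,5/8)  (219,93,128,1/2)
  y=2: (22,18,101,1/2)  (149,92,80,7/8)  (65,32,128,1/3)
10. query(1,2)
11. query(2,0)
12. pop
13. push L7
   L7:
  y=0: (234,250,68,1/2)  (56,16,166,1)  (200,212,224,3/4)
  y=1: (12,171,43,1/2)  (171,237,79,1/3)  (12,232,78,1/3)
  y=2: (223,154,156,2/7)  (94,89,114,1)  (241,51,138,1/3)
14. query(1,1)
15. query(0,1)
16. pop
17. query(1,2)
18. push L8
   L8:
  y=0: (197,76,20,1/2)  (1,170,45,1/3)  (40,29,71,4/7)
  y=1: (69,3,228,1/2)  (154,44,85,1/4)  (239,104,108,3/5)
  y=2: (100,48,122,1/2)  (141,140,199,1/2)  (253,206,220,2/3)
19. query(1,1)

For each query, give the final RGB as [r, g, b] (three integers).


query (2,0) [L1,L2] — begin 0,0,0
after L1 α=2/3: [2, 260/3, 162]
after L2 α=1/2: [141/2, 269/6, 189/2]
rounded: [70, 45, 94]

(0,2) stack=L1,L2,L3,L4,L5; from [0,0,0]:
after L1 α=2/5: [64, 90, 464/5]
after L2 α=1/4: [89, 413/4, 648/5]
after L3 α=3/4: [797/4, 581/16, 3303/20]
after L4 α=2/7: [5105/28, 5657/112, 4623/28]
after L5 α=4/5: [13953/140, 20485/112, 28143/140]
= [100, 183, 201]

query (2,0) [L1,L2,L3,L4,L5] — begin 0,0,0
after L1 α=2/3: [2, 260/3, 162]
after L2 α=1/2: [141/2, 269/6, 189/2]
after L3 α=1/2: [531/4, 959/12, 511/4]
after L4 α=6/7: [891/28, 7295/84, 1087/28]
after L5 α=2/3: [3803/84, 19055/252, 12119/84]
→ [45, 76, 144]

(1,2) stack=L1,L2,L3,L4,L5,L6; from [0,0,0]:
after L1 α=5/6: [40, 110/3, 85/3]
after L2 α=1/2: [155/2, 409/3, 535/6]
after L3 α=2/3: [309/2, 1183/9, 3019/18]
after L4 α=3/8: [1647/16, 5401/36, 18875/144]
after L5 α=1/2: [5071/32, 11341/72, 54587/288]
after L6 α=7/8: [38447/256, 57709/576, 215867/2304]
rounded: [150, 100, 94]

at x=2,y=0 over L1,L2,L3,L4,L5,L6:
L1 α=2/3: [2, 260/3, 162]
L2 α=1/2: [141/2, 269/6, 189/2]
L3 α=1/2: [531/4, 959/12, 511/4]
L4 α=6/7: [891/28, 7295/84, 1087/28]
L5 α=2/3: [3803/84, 19055/252, 12119/84]
L6 α=3/4: [62771/336, 205787/1008, 30767/336]
rounded: [187, 204, 92]

(1,1) stack=L1,L2,L3,L4,L5,L7; from [0,0,0]:
+L1 (α=1/6) → [97/3, 15/2, 115/6]
+L2 (α=5/8) → [91/4, 455/16, 1195/16]
+L3 (α=1/2) → [683/8, 3207/32, 2139/32]
+L4 (α=0) → [683/8, 3207/32, 2139/32]
+L5 (α=0) → [683/8, 3207/32, 2139/32]
+L7 (α=1/3) → [1367/12, 2333/16, 3403/48]
= [114, 146, 71]

at x=0,y=1 over L1,L2,L3,L4,L5,L7:
after L1 α=1/6: [119/6, 247/6, 16/3]
after L2 α=1/2: [1343/12, 1549/12, 299/3]
after L3 α=1: [86, 223, 208]
after L4 α=1: [18, 84, 119]
after L5 α=1/2: [100, 126, 159]
after L7 α=1/2: [56, 297/2, 101]
= [56, 148, 101]

(1,2) stack=L1,L2,L3,L4,L5; from [0,0,0]:
L1 α=5/6: [40, 110/3, 85/3]
L2 α=1/2: [155/2, 409/3, 535/6]
L3 α=2/3: [309/2, 1183/9, 3019/18]
L4 α=3/8: [1647/16, 5401/36, 18875/144]
L5 α=1/2: [5071/32, 11341/72, 54587/288]
rounded: [158, 158, 190]

(1,1) stack=L1,L2,L3,L4,L5,L8; from [0,0,0]:
L1 α=1/6: [97/3, 15/2, 115/6]
L2 α=5/8: [91/4, 455/16, 1195/16]
L3 α=1/2: [683/8, 3207/32, 2139/32]
L4 α=0: [683/8, 3207/32, 2139/32]
L5 α=0: [683/8, 3207/32, 2139/32]
L8 α=1/4: [3281/32, 11029/128, 9137/128]
→ [103, 86, 71]


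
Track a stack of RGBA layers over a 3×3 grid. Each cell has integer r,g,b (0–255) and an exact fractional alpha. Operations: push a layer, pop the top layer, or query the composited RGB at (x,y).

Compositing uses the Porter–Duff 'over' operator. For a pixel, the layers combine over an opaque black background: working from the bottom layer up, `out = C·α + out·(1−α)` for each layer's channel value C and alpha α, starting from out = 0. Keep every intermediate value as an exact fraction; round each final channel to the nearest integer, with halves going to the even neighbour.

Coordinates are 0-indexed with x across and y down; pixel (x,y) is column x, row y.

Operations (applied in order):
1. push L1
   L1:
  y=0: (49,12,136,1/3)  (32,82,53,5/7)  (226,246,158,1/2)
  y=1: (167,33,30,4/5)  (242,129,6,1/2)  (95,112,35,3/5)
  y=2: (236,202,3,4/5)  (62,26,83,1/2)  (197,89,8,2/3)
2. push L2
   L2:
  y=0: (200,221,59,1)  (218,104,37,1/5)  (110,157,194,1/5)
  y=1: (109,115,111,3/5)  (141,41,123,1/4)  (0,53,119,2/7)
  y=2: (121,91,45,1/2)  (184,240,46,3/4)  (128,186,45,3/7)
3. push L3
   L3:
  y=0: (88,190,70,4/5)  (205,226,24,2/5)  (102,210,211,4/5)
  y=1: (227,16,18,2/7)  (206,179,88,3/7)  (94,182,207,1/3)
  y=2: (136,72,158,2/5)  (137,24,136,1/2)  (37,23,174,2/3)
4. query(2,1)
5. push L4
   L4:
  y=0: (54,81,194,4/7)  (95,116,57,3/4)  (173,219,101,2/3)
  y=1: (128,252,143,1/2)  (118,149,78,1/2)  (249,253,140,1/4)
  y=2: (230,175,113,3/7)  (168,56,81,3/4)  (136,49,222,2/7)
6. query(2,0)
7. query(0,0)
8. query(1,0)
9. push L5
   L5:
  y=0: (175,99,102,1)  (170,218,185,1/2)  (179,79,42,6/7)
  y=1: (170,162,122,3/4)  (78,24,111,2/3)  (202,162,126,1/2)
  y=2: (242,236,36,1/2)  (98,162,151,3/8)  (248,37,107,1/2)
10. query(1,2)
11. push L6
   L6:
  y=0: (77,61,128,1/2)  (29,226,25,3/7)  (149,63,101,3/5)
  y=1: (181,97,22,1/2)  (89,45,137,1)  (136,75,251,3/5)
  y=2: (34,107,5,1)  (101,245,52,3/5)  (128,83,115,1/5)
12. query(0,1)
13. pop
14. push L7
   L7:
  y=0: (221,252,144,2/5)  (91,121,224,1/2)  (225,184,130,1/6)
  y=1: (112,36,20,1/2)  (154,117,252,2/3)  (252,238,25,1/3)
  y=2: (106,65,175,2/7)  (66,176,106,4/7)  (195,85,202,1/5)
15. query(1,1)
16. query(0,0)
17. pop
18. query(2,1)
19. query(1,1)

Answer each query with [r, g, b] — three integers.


at x=2,y=1 over L1,L2,L3:
L1 α=3/5: [57, 336/5, 21]
L2 α=2/7: [285/7, 442/7, 49]
L3 α=1/3: [1228/21, 2158/21, 305/3]
rounded: [58, 103, 102]

(2,0) stack=L1,L2,L3,L4; from [0,0,0]:
L1 α=1/2: [113, 123, 79]
L2 α=1/5: [562/5, 649/5, 102]
L3 α=4/5: [2602/25, 4849/25, 946/5]
L4 α=2/3: [11252/75, 15799/75, 652/5]
rounded: [150, 211, 130]

(0,0) stack=L1,L2,L3,L4; from [0,0,0]:
L1 α=1/3: [49/3, 4, 136/3]
L2 α=1: [200, 221, 59]
L3 α=4/5: [552/5, 981/5, 339/5]
L4 α=4/7: [2736/35, 4563/35, 4897/35]
→ [78, 130, 140]

at x=1,y=0 over L1,L2,L3,L4:
after L1 α=5/7: [160/7, 410/7, 265/7]
after L2 α=1/5: [2166/35, 2368/35, 1319/35]
after L3 α=2/5: [20848/175, 22924/175, 5637/175]
after L4 α=3/4: [70723/700, 20956/175, 17781/350]
→ [101, 120, 51]

at x=1,y=2 over L1,L2,L3,L4,L5:
+L1 (α=1/2) → [31, 13, 83/2]
+L2 (α=3/4) → [583/4, 733/4, 359/8]
+L3 (α=1/2) → [1131/8, 829/8, 1447/16]
+L4 (α=3/4) → [5163/32, 2173/32, 5335/64]
+L5 (α=3/8) → [35223/256, 26417/256, 55667/512]
= [138, 103, 109]

query (0,1) [L1,L2,L3,L4,L5,L6] — begin 0,0,0
after L1 α=4/5: [668/5, 132/5, 24]
after L2 α=3/5: [2971/25, 1989/25, 381/5]
after L3 α=2/7: [5241/35, 307/5, 417/7]
after L4 α=1/2: [9721/70, 1567/10, 709/7]
after L5 α=3/4: [45421/280, 6427/40, 3271/28]
after L6 α=1/2: [96101/560, 10307/80, 3887/56]
→ [172, 129, 69]

at x=1,y=1 over L1,L2,L3,L4,L5,L7:
L1 α=1/2: [121, 129/2, 3]
L2 α=1/4: [126, 469/8, 33]
L3 α=3/7: [1122/7, 1543/14, 396/7]
L4 α=1/2: [974/7, 3629/28, 471/7]
L5 α=2/3: [2066/21, 4973/84, 675/7]
L7 α=2/3: [8534/63, 24629/252, 1401/7]
→ [135, 98, 200]

query (0,0) [L1,L2,L3,L4,L5,L7] — begin 0,0,0
+L1 (α=1/3) → [49/3, 4, 136/3]
+L2 (α=1) → [200, 221, 59]
+L3 (α=4/5) → [552/5, 981/5, 339/5]
+L4 (α=4/7) → [2736/35, 4563/35, 4897/35]
+L5 (α=1) → [175, 99, 102]
+L7 (α=2/5) → [967/5, 801/5, 594/5]
→ [193, 160, 119]

at x=2,y=1 over L1,L2,L3,L4,L5:
after L1 α=3/5: [57, 336/5, 21]
after L2 α=2/7: [285/7, 442/7, 49]
after L3 α=1/3: [1228/21, 2158/21, 305/3]
after L4 α=1/4: [2971/28, 3929/28, 445/4]
after L5 α=1/2: [8627/56, 8465/56, 949/8]
rounded: [154, 151, 119]

query (1,1) [L1,L2,L3,L4,L5] — begin 0,0,0
+L1 (α=1/2) → [121, 129/2, 3]
+L2 (α=1/4) → [126, 469/8, 33]
+L3 (α=3/7) → [1122/7, 1543/14, 396/7]
+L4 (α=1/2) → [974/7, 3629/28, 471/7]
+L5 (α=2/3) → [2066/21, 4973/84, 675/7]
rounded: [98, 59, 96]


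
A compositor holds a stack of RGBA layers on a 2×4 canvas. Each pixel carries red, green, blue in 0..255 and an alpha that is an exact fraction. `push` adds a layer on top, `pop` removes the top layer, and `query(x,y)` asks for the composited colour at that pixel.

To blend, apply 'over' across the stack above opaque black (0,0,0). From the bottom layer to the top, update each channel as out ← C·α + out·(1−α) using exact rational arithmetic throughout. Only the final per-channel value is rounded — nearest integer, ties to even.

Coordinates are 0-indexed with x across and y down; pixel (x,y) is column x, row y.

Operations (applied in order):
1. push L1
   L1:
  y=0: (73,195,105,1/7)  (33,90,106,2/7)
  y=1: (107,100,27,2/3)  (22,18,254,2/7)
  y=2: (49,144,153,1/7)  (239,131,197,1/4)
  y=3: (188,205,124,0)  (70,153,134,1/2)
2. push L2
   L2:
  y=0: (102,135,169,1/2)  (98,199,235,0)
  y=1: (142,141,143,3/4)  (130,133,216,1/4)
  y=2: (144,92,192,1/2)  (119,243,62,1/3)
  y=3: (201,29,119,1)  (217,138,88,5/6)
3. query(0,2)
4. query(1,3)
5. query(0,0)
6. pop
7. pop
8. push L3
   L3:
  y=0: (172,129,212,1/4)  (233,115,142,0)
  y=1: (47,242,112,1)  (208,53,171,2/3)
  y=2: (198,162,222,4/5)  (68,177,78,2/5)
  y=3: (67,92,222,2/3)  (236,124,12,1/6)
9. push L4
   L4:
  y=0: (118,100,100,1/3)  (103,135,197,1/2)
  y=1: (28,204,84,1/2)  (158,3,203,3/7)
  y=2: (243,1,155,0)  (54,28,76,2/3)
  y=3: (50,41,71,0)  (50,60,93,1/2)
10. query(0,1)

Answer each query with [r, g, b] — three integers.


at x=0,y=2 over L1,L2:
+L1 (α=1/7) → [7, 144/7, 153/7]
+L2 (α=1/2) → [151/2, 394/7, 1497/14]
rounded: [76, 56, 107]

query (1,3) [L1,L2] — begin 0,0,0
L1 α=1/2: [35, 153/2, 67]
L2 α=5/6: [560/3, 511/4, 169/2]
rounded: [187, 128, 84]

at x=0,y=0 over L1,L2:
+L1 (α=1/7) → [73/7, 195/7, 15]
+L2 (α=1/2) → [787/14, 570/7, 92]
= [56, 81, 92]

(0,1) stack=L3,L4; from [0,0,0]:
+L3 (α=1) → [47, 242, 112]
+L4 (α=1/2) → [75/2, 223, 98]
= [38, 223, 98]


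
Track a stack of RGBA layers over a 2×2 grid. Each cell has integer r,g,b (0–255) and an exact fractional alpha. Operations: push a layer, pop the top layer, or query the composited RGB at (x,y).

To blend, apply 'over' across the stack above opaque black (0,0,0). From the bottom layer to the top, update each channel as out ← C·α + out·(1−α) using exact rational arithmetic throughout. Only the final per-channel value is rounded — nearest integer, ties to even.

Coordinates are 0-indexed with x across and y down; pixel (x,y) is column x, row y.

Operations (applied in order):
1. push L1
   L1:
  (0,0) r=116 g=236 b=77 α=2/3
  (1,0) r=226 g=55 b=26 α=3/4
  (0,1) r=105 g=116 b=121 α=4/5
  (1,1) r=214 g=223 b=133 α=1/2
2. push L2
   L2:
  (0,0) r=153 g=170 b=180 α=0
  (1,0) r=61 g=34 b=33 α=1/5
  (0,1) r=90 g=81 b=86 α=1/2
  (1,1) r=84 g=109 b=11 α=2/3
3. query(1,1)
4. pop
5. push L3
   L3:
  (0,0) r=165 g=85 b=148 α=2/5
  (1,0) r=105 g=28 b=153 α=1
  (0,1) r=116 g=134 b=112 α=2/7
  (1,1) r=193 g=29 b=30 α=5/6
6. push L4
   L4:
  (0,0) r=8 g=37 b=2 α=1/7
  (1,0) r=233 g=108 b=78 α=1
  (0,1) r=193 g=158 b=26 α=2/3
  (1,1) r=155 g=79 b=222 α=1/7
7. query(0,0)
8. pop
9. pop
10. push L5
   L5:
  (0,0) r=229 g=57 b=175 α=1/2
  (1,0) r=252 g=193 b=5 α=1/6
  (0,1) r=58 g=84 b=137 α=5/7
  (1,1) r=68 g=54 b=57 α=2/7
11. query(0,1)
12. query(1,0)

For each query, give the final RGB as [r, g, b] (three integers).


(1,1) stack=L1,L2; from [0,0,0]:
L1 α=1/2: [107, 223/2, 133/2]
L2 α=2/3: [275/3, 659/6, 59/2]
rounded: [92, 110, 30]

query (0,0) [L1,L3,L4] — begin 0,0,0
+L1 (α=2/3) → [232/3, 472/3, 154/3]
+L3 (α=2/5) → [562/5, 642/5, 90]
+L4 (α=1/7) → [3412/35, 4037/35, 542/7]
= [97, 115, 77]

at x=0,y=1 over L1,L5:
L1 α=4/5: [84, 464/5, 484/5]
L5 α=5/7: [458/7, 3028/35, 4393/35]
= [65, 87, 126]

query (1,0) [L1,L5] — begin 0,0,0
after L1 α=3/4: [339/2, 165/4, 39/2]
after L5 α=1/6: [733/4, 1597/24, 205/12]
rounded: [183, 67, 17]


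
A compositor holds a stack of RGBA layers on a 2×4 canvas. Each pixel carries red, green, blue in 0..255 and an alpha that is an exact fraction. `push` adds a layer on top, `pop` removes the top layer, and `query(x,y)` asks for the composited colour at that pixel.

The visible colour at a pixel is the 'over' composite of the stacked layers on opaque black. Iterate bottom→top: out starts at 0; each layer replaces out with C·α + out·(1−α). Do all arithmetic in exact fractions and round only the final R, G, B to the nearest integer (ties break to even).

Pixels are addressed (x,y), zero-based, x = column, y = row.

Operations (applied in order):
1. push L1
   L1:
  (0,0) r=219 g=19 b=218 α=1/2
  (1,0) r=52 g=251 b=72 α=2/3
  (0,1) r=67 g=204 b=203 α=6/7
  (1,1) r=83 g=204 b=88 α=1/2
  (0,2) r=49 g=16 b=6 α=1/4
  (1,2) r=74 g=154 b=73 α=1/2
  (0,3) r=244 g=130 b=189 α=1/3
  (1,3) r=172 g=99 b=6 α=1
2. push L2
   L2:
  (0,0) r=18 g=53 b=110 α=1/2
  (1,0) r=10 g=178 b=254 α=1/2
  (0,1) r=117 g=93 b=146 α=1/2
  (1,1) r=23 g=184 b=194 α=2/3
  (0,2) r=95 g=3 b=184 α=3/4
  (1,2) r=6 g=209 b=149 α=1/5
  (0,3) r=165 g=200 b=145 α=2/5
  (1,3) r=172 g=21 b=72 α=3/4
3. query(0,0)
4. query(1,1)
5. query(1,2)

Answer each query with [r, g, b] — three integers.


(0,0) stack=L1,L2; from [0,0,0]:
L1 α=1/2: [219/2, 19/2, 109]
L2 α=1/2: [255/4, 125/4, 219/2]
= [64, 31, 110]

(1,1) stack=L1,L2; from [0,0,0]:
L1 α=1/2: [83/2, 102, 44]
L2 α=2/3: [175/6, 470/3, 144]
= [29, 157, 144]

query (1,2) [L1,L2] — begin 0,0,0
+L1 (α=1/2) → [37, 77, 73/2]
+L2 (α=1/5) → [154/5, 517/5, 59]
→ [31, 103, 59]


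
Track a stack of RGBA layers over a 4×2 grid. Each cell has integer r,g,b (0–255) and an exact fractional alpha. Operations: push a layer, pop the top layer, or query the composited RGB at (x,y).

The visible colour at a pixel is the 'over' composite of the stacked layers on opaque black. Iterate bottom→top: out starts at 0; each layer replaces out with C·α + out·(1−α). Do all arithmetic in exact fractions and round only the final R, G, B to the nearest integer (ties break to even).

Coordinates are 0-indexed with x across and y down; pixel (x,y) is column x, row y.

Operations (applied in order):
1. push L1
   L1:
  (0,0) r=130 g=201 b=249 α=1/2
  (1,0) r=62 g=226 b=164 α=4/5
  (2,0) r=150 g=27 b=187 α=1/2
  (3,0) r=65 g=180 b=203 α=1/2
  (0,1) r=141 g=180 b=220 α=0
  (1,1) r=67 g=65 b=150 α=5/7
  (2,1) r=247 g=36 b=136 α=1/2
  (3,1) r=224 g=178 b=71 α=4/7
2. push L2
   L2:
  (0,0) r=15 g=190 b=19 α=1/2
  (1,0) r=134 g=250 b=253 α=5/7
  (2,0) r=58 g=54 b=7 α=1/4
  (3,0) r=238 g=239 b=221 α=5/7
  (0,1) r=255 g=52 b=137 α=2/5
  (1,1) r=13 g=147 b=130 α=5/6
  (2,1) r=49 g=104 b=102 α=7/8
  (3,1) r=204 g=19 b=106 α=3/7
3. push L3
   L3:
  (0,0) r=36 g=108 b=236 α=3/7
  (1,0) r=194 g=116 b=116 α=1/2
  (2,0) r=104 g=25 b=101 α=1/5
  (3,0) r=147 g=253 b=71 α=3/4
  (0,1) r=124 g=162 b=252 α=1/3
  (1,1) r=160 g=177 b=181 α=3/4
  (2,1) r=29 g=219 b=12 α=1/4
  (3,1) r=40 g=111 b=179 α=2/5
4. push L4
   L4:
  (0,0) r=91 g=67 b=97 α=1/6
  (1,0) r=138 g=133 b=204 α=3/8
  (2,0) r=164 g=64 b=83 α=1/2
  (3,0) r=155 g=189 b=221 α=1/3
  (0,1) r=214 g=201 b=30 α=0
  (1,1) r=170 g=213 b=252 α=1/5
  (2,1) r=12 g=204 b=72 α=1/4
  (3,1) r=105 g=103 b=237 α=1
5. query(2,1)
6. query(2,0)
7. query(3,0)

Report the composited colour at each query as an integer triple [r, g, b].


(2,1) stack=L1,L2,L3,L4; from [0,0,0]:
L1 α=1/2: [247/2, 18, 68]
L2 α=7/8: [933/16, 373/4, 391/4]
L3 α=1/4: [3263/64, 1995/16, 1221/16]
L4 α=1/4: [10557/256, 9249/64, 4815/64]
→ [41, 145, 75]

(2,0) stack=L1,L2,L3,L4; from [0,0,0]:
L1 α=1/2: [75, 27/2, 187/2]
L2 α=1/4: [283/4, 189/8, 575/8]
L3 α=1/5: [387/5, 239/10, 777/10]
L4 α=1/2: [1207/10, 879/20, 1607/20]
= [121, 44, 80]

at x=3,y=0 over L1,L2,L3,L4:
after L1 α=1/2: [65/2, 90, 203/2]
after L2 α=5/7: [1255/7, 1375/7, 1308/7]
after L3 α=3/4: [2171/14, 1672/7, 2799/28]
after L4 α=1/3: [3256/21, 4667/21, 5893/42]
rounded: [155, 222, 140]


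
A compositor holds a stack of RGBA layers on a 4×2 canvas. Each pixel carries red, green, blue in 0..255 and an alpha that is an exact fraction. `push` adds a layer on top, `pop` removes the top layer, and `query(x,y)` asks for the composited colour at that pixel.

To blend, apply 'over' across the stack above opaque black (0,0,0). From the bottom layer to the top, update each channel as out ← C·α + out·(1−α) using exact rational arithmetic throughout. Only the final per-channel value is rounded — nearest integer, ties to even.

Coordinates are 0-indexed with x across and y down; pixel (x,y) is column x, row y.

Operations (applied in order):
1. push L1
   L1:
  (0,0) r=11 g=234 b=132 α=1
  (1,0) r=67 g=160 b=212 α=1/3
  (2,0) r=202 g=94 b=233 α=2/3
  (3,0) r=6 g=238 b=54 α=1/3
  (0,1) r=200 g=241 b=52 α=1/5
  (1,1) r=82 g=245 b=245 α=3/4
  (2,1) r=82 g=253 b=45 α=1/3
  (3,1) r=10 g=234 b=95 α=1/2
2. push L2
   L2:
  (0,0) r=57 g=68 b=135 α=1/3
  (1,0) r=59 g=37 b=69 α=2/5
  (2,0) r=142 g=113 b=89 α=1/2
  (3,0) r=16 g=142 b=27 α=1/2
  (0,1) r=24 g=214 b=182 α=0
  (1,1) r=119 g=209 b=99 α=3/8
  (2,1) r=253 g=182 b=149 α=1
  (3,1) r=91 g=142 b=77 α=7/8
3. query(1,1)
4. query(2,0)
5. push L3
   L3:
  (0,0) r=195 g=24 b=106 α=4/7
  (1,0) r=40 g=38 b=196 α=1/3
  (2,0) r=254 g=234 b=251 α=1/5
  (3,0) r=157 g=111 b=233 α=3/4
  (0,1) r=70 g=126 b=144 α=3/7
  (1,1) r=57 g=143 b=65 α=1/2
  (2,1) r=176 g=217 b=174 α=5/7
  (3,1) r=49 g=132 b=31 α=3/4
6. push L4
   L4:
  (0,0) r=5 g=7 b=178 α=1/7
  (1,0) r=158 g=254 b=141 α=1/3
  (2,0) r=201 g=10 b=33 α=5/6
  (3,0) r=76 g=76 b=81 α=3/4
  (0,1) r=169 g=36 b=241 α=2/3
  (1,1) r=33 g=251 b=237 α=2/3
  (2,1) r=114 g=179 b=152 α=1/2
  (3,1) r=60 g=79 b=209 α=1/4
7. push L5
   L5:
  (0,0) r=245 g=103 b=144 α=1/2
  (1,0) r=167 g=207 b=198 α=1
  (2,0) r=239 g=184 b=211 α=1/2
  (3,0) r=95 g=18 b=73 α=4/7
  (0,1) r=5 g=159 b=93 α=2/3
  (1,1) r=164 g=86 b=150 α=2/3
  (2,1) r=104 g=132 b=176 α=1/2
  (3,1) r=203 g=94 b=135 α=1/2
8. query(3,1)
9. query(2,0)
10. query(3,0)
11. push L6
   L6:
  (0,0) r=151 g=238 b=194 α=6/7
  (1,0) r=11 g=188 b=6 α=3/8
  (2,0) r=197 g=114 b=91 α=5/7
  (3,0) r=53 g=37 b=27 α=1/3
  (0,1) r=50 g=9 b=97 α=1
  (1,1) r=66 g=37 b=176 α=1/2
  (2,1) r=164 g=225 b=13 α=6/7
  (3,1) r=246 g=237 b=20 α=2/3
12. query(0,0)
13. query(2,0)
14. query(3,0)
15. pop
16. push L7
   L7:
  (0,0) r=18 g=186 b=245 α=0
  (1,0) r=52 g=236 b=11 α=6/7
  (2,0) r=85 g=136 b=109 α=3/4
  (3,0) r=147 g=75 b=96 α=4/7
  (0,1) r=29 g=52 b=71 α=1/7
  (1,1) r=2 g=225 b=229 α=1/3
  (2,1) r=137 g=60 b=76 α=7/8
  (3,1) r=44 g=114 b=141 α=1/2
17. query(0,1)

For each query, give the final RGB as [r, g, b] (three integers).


query (1,1) [L1,L2] — begin 0,0,0
after L1 α=3/4: [123/2, 735/4, 735/4]
after L2 α=3/8: [1329/16, 6183/32, 4863/32]
= [83, 193, 152]

(2,0) stack=L1,L2; from [0,0,0]:
L1 α=2/3: [404/3, 188/3, 466/3]
L2 α=1/2: [415/3, 527/6, 733/6]
= [138, 88, 122]

(3,1) stack=L1,L2,L3,L4,L5; from [0,0,0]:
after L1 α=1/2: [5, 117, 95/2]
after L2 α=7/8: [321/4, 1111/8, 1173/16]
after L3 α=3/4: [909/16, 4279/32, 2661/64]
after L4 α=1/4: [3687/64, 15365/128, 21359/256]
after L5 α=1/2: [16679/128, 27397/256, 55919/512]
→ [130, 107, 109]

at x=2,y=0 over L1,L2,L3,L4,L5:
+L1 (α=2/3) → [404/3, 188/3, 466/3]
+L2 (α=1/2) → [415/3, 527/6, 733/6]
+L3 (α=1/5) → [2422/15, 1756/15, 2219/15]
+L4 (α=5/6) → [17497/90, 1253/45, 2347/45]
+L5 (α=1/2) → [39007/180, 9533/90, 5921/45]
= [217, 106, 132]

query (3,0) [L1,L2,L3,L4,L5] — begin 0,0,0
after L1 α=1/3: [2, 238/3, 18]
after L2 α=1/2: [9, 332/3, 45/2]
after L3 α=3/4: [120, 1331/12, 1443/8]
after L4 α=3/4: [87, 4067/48, 3387/32]
after L5 α=4/7: [641/7, 5219/112, 19505/224]
→ [92, 47, 87]

query (0,0) [L1,L2,L3,L4,L5,L6] — begin 0,0,0
+L1 (α=1) → [11, 234, 132]
+L2 (α=1/3) → [79/3, 536/3, 133]
+L3 (α=4/7) → [859/7, 632/7, 823/7]
+L4 (α=1/7) → [5189/49, 3841/49, 6184/49]
+L5 (α=1/2) → [8597/49, 4444/49, 6620/49]
+L6 (α=6/7) → [52991/343, 74416/343, 63656/343]
→ [154, 217, 186]

(2,0) stack=L1,L2,L3,L4,L5,L6; from [0,0,0]:
+L1 (α=2/3) → [404/3, 188/3, 466/3]
+L2 (α=1/2) → [415/3, 527/6, 733/6]
+L3 (α=1/5) → [2422/15, 1756/15, 2219/15]
+L4 (α=5/6) → [17497/90, 1253/45, 2347/45]
+L5 (α=1/2) → [39007/180, 9533/90, 5921/45]
+L6 (α=5/7) → [127657/630, 35183/315, 32317/315]
→ [203, 112, 103]

query (3,0) [L1,L2,L3,L4,L5,L6] — begin 0,0,0
after L1 α=1/3: [2, 238/3, 18]
after L2 α=1/2: [9, 332/3, 45/2]
after L3 α=3/4: [120, 1331/12, 1443/8]
after L4 α=3/4: [87, 4067/48, 3387/32]
after L5 α=4/7: [641/7, 5219/112, 19505/224]
after L6 α=1/3: [551/7, 7291/168, 22529/336]
= [79, 43, 67]

(0,1) stack=L1,L2,L3,L4,L5,L7; from [0,0,0]:
after L1 α=1/5: [40, 241/5, 52/5]
after L2 α=0: [40, 241/5, 52/5]
after L3 α=3/7: [370/7, 2854/35, 2368/35]
after L4 α=2/3: [912/7, 5374/105, 19238/105]
after L5 α=2/3: [982/21, 38764/315, 38768/315]
after L7 α=1/7: [2167/49, 82988/735, 84991/735]
= [44, 113, 116]


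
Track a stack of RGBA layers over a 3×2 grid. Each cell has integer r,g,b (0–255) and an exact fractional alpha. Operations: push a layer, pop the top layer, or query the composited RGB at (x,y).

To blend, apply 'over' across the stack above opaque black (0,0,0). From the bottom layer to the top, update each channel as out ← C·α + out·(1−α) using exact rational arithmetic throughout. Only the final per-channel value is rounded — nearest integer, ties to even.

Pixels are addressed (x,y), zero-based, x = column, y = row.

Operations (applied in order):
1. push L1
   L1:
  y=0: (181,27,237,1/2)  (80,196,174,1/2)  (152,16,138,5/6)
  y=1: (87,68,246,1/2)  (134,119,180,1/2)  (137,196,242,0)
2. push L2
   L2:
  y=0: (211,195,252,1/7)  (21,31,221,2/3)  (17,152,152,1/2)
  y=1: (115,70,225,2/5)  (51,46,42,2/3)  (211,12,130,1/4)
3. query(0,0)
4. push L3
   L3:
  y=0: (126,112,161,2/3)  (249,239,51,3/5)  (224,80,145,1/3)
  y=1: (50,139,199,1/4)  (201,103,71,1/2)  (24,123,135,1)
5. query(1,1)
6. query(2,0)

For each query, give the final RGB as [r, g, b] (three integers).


at x=0,y=0 over L1,L2:
after L1 α=1/2: [181/2, 27/2, 237/2]
after L2 α=1/7: [754/7, 276/7, 963/7]
rounded: [108, 39, 138]

query (1,1) [L1,L2,L3] — begin 0,0,0
+L1 (α=1/2) → [67, 119/2, 90]
+L2 (α=2/3) → [169/3, 101/2, 58]
+L3 (α=1/2) → [386/3, 307/4, 129/2]
= [129, 77, 64]

query (2,0) [L1,L2,L3] — begin 0,0,0
after L1 α=5/6: [380/3, 40/3, 115]
after L2 α=1/2: [431/6, 248/3, 267/2]
after L3 α=1/3: [1103/9, 736/9, 412/3]
= [123, 82, 137]


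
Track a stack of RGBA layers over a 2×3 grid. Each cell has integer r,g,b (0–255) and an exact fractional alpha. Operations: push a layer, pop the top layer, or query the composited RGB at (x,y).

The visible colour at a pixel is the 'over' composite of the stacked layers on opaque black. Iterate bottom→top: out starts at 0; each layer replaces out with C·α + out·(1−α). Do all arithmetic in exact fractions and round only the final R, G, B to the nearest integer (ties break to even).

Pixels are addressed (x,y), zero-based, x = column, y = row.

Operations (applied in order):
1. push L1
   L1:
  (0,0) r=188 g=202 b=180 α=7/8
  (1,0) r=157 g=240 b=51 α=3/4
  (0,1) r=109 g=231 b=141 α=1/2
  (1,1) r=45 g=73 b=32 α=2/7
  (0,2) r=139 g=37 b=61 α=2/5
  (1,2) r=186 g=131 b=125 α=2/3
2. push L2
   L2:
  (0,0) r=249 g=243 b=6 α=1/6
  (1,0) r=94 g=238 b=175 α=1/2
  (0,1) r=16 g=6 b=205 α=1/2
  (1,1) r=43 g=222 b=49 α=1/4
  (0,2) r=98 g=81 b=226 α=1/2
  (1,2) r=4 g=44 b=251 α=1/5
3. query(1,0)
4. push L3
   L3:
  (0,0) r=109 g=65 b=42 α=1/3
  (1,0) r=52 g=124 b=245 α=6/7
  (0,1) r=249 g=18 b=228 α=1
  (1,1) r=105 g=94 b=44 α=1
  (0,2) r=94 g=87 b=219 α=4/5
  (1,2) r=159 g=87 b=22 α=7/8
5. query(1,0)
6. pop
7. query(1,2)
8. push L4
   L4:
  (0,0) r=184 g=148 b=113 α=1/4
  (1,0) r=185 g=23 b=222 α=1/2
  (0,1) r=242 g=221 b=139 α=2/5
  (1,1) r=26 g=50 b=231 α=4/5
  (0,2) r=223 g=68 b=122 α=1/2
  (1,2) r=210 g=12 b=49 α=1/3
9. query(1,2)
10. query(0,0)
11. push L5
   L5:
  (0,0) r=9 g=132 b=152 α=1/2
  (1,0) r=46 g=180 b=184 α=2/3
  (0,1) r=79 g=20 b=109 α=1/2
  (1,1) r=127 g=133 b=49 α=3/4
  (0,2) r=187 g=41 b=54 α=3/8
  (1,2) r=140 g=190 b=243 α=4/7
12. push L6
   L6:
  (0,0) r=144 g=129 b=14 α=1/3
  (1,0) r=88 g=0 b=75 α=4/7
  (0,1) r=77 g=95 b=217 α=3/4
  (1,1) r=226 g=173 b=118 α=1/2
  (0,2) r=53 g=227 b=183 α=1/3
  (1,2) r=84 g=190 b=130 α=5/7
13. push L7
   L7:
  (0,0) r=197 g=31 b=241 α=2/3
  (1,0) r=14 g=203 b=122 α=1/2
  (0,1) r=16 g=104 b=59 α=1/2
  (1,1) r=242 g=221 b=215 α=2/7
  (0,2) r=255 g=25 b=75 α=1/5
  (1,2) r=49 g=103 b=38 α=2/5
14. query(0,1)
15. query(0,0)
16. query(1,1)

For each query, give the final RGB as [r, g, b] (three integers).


query (1,0) [L1,L2] — begin 0,0,0
L1 α=3/4: [471/4, 180, 153/4]
L2 α=1/2: [847/8, 209, 853/8]
= [106, 209, 107]

(1,0) stack=L1,L2,L3; from [0,0,0]:
after L1 α=3/4: [471/4, 180, 153/4]
after L2 α=1/2: [847/8, 209, 853/8]
after L3 α=6/7: [3343/56, 953/7, 12613/56]
rounded: [60, 136, 225]

(1,2) stack=L1,L2; from [0,0,0]:
after L1 α=2/3: [124, 262/3, 250/3]
after L2 α=1/5: [100, 236/3, 1753/15]
rounded: [100, 79, 117]

query (1,2) [L1,L2,L4] — begin 0,0,0
L1 α=2/3: [124, 262/3, 250/3]
L2 α=1/5: [100, 236/3, 1753/15]
L4 α=1/3: [410/3, 508/9, 4241/45]
= [137, 56, 94]

at x=0,y=0 over L1,L2,L4:
+L1 (α=7/8) → [329/2, 707/4, 315/2]
+L2 (α=1/6) → [2143/12, 4507/24, 529/4]
+L4 (α=1/4) → [2879/16, 5691/32, 2039/16]
rounded: [180, 178, 127]

query (0,1) [L1,L2,L4,L5,L6,L7] — begin 0,0,0
+L1 (α=1/2) → [109/2, 231/2, 141/2]
+L2 (α=1/2) → [141/4, 243/4, 551/4]
+L4 (α=2/5) → [2359/20, 2497/20, 553/4]
+L5 (α=1/2) → [3939/40, 2897/40, 989/8]
+L6 (α=3/4) → [13179/160, 14297/160, 6197/32]
+L7 (α=1/2) → [15739/320, 30937/320, 8085/64]
= [49, 97, 126]

at x=0,y=0 over L1,L2,L4,L5,L6,L7:
L1 α=7/8: [329/2, 707/4, 315/2]
L2 α=1/6: [2143/12, 4507/24, 529/4]
L4 α=1/4: [2879/16, 5691/32, 2039/16]
L5 α=1/2: [3023/32, 9915/64, 4471/32]
L6 α=1/3: [5327/48, 4681/32, 1565/16]
L7 α=2/3: [24239/144, 6665/96, 9277/48]
rounded: [168, 69, 193]

query (1,1) [L1,L2,L4,L5,L6,L7] — begin 0,0,0
+L1 (α=2/7) → [90/7, 146/7, 64/7]
+L2 (α=1/4) → [571/28, 498/7, 535/28]
+L4 (α=4/5) → [3483/140, 1898/35, 26407/140]
+L5 (α=3/4) → [56823/560, 15863/140, 46987/560]
+L6 (α=1/2) → [183383/1120, 40083/280, 113067/1120]
+L7 (α=2/7) → [291799/1568, 64835/392, 209387/1568]
→ [186, 165, 134]


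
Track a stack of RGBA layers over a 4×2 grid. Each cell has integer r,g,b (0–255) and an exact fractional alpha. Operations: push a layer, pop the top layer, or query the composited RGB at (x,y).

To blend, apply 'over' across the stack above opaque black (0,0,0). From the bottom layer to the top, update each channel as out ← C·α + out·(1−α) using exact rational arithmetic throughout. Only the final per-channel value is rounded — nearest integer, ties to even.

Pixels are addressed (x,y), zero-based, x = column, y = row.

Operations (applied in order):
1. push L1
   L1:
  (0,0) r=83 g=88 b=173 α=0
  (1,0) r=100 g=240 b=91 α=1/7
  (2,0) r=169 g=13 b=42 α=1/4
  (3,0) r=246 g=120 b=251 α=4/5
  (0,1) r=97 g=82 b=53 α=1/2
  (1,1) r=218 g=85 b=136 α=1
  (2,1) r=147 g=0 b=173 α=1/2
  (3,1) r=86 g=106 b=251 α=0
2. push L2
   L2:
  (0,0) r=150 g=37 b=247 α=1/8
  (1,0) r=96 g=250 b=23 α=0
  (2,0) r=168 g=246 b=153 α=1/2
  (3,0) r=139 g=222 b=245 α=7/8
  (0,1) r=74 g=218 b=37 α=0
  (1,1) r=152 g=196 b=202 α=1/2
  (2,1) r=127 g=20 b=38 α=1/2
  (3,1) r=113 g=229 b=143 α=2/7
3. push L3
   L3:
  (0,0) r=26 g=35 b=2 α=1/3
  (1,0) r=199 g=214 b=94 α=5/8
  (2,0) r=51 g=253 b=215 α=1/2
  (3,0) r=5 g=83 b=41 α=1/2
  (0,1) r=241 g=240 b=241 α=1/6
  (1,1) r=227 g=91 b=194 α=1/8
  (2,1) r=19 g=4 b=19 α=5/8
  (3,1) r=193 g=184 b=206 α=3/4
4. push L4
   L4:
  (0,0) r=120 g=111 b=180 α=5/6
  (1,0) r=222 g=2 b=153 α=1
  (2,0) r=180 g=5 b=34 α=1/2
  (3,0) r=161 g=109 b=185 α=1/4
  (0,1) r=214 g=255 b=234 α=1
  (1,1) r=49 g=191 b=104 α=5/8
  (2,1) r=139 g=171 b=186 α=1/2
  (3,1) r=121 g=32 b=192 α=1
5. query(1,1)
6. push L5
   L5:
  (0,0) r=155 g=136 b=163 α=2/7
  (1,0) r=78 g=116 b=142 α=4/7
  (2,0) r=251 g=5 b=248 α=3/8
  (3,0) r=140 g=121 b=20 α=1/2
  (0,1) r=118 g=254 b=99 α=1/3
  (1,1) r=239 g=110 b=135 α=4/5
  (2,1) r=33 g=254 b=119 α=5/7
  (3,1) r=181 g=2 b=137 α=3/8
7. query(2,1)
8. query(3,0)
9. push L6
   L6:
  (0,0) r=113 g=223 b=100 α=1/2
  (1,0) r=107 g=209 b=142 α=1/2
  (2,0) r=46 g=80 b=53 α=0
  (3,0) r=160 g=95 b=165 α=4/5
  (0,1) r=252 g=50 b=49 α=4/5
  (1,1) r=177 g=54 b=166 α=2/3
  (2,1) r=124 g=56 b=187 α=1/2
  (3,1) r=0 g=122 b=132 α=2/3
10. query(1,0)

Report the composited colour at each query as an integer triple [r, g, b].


at x=1,y=1 over L1,L2,L3,L4:
+L1 (α=1) → [218, 85, 136]
+L2 (α=1/2) → [185, 281/2, 169]
+L3 (α=1/8) → [761/4, 2149/16, 1377/8]
+L4 (α=5/8) → [3263/32, 21727/128, 8291/64]
rounded: [102, 170, 130]

query (2,1) [L1,L2,L3,L4,L5] — begin 0,0,0
+L1 (α=1/2) → [147/2, 0, 173/2]
+L2 (α=1/2) → [401/4, 10, 249/4]
+L3 (α=5/8) → [1583/32, 25/4, 1127/32]
+L4 (α=1/2) → [6031/64, 709/8, 7079/64]
+L5 (α=5/7) → [11311/224, 827/4, 26119/224]
→ [50, 207, 117]

(3,0) stack=L1,L2,L3,L4,L5; from [0,0,0]:
after L1 α=4/5: [984/5, 96, 1004/5]
after L2 α=7/8: [5849/40, 825/4, 9579/40]
after L3 α=1/2: [6049/80, 1157/8, 11219/80]
after L4 α=1/4: [31027/320, 4343/32, 48457/320]
after L5 α=1/2: [75827/640, 8215/64, 54857/640]
rounded: [118, 128, 86]

query (1,0) [L1,L2,L3,L4,L5,L6] — begin 0,0,0
L1 α=1/7: [100/7, 240/7, 13]
L2 α=0: [100/7, 240/7, 13]
L3 α=5/8: [7265/56, 4105/28, 509/8]
L4 α=1: [222, 2, 153]
L5 α=4/7: [978/7, 470/7, 1027/7]
L6 α=1/2: [1727/14, 1933/14, 2021/14]
= [123, 138, 144]


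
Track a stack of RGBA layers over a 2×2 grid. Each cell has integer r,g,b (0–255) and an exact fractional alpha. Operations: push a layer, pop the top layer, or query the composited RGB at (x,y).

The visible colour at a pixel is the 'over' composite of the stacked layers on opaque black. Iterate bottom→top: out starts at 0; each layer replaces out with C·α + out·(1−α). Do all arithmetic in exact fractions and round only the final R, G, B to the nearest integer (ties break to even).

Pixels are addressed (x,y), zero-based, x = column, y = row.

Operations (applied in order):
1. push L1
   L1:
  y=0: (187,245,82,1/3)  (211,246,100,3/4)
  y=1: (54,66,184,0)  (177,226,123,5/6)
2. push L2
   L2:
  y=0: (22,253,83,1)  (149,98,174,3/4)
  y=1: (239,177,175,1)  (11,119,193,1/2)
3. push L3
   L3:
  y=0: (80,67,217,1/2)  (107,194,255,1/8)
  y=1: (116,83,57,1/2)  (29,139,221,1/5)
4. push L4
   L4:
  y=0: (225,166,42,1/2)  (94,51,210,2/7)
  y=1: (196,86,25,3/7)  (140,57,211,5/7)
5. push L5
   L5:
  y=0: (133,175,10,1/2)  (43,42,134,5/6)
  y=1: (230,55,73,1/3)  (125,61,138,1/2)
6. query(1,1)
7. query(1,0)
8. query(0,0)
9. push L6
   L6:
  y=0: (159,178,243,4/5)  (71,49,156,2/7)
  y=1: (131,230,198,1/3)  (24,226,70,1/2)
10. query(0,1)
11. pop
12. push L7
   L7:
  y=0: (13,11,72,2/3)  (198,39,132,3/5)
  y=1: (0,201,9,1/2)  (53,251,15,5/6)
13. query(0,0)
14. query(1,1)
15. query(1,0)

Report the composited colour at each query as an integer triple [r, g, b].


(1,1) stack=L1,L2,L3,L4,L5; from [0,0,0]:
L1 α=5/6: [295/2, 565/3, 205/2]
L2 α=1/2: [317/4, 461/3, 591/4]
L3 α=1/5: [346/5, 2261/15, 812/5]
L4 α=5/7: [4192/35, 8797/105, 6899/35]
L5 α=1/2: [8567/70, 7601/105, 11729/70]
→ [122, 72, 168]

(1,0) stack=L1,L2,L3,L4,L5; from [0,0,0]:
L1 α=3/4: [633/4, 369/2, 75]
L2 α=3/4: [2421/16, 957/8, 597/4]
L3 α=1/8: [18659/128, 8251/64, 5199/32]
L4 α=2/7: [117359/896, 47783/448, 39435/224]
L5 α=5/6: [103333/1792, 141863/2688, 189515/1344]
rounded: [58, 53, 141]

(0,0) stack=L1,L2,L3,L4,L5; from [0,0,0]:
L1 α=1/3: [187/3, 245/3, 82/3]
L2 α=1: [22, 253, 83]
L3 α=1/2: [51, 160, 150]
L4 α=1/2: [138, 163, 96]
L5 α=1/2: [271/2, 169, 53]
= [136, 169, 53]

(0,1) stack=L1,L2,L3,L4,L5,L6; from [0,0,0]:
+L1 (α=0) → [0, 0, 0]
+L2 (α=1) → [239, 177, 175]
+L3 (α=1/2) → [355/2, 130, 116]
+L4 (α=3/7) → [1298/7, 778/7, 77]
+L5 (α=1/3) → [1402/7, 647/7, 227/3]
+L6 (α=1/3) → [3721/21, 968/7, 1048/9]
= [177, 138, 116]

at x=0,y=0 over L1,L2,L3,L4,L5,L7:
+L1 (α=1/3) → [187/3, 245/3, 82/3]
+L2 (α=1) → [22, 253, 83]
+L3 (α=1/2) → [51, 160, 150]
+L4 (α=1/2) → [138, 163, 96]
+L5 (α=1/2) → [271/2, 169, 53]
+L7 (α=2/3) → [323/6, 191/3, 197/3]
rounded: [54, 64, 66]

at x=1,y=1 over L1,L2,L3,L4,L5,L7:
L1 α=5/6: [295/2, 565/3, 205/2]
L2 α=1/2: [317/4, 461/3, 591/4]
L3 α=1/5: [346/5, 2261/15, 812/5]
L4 α=5/7: [4192/35, 8797/105, 6899/35]
L5 α=1/2: [8567/70, 7601/105, 11729/70]
L7 α=5/6: [9039/140, 69688/315, 16979/420]
= [65, 221, 40]

query (1,0) [L1,L2,L3,L4,L5,L7] — begin 0,0,0
+L1 (α=3/4) → [633/4, 369/2, 75]
+L2 (α=3/4) → [2421/16, 957/8, 597/4]
+L3 (α=1/8) → [18659/128, 8251/64, 5199/32]
+L4 (α=2/7) → [117359/896, 47783/448, 39435/224]
+L5 (α=5/6) → [103333/1792, 141863/2688, 189515/1344]
+L7 (α=3/5) → [635557/4480, 299111/6720, 455627/3360]
rounded: [142, 45, 136]


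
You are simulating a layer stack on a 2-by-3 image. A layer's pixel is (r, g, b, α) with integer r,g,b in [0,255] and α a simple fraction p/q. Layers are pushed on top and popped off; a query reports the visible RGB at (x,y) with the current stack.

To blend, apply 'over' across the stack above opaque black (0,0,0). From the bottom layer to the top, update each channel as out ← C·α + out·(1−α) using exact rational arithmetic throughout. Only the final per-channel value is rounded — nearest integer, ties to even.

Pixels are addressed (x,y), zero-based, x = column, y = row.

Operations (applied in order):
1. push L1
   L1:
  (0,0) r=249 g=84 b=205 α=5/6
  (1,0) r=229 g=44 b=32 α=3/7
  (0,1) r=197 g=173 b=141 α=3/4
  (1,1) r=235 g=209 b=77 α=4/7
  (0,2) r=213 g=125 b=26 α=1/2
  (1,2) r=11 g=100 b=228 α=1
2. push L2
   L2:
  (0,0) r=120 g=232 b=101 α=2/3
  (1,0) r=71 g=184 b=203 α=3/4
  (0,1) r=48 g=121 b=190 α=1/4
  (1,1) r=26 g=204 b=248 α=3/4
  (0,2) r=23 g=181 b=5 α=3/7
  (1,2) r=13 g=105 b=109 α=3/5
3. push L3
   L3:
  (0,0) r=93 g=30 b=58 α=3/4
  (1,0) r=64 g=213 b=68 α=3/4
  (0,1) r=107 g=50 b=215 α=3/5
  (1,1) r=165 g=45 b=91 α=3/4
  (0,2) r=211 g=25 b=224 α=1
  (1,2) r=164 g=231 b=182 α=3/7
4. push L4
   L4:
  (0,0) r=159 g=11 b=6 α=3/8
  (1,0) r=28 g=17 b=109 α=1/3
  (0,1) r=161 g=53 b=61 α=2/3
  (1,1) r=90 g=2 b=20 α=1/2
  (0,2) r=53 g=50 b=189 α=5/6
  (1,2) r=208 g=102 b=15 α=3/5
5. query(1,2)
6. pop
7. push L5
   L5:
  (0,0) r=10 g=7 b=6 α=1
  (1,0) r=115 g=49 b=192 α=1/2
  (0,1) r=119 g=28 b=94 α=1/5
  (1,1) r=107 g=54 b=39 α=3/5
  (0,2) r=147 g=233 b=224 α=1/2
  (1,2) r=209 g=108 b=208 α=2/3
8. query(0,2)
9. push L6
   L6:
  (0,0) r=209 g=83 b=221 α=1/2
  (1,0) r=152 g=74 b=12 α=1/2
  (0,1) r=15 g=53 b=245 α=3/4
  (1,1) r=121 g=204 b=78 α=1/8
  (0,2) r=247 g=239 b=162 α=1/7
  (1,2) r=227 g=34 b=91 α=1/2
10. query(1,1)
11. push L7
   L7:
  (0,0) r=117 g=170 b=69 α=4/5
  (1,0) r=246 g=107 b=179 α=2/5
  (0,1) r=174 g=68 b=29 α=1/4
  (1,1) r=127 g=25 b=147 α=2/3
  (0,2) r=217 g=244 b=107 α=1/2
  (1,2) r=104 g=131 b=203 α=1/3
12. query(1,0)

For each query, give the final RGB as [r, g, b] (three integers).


at x=1,y=2 over L1,L2,L3,L4:
+L1 (α=1) → [11, 100, 228]
+L2 (α=3/5) → [61/5, 103, 783/5]
+L3 (α=3/7) → [2704/35, 1105/7, 5862/35]
+L4 (α=3/5) → [27248/175, 4352/35, 13299/175]
→ [156, 124, 76]

(0,2) stack=L1,L2,L3,L5; from [0,0,0]:
+L1 (α=1/2) → [213/2, 125/2, 13]
+L2 (α=3/7) → [495/7, 793/7, 67/7]
+L3 (α=1) → [211, 25, 224]
+L5 (α=1/2) → [179, 129, 224]
= [179, 129, 224]

(1,1) stack=L1,L2,L3,L5,L6; from [0,0,0]:
after L1 α=4/7: [940/7, 836/7, 44]
after L2 α=3/4: [743/14, 1280/7, 197]
after L3 α=3/4: [7673/56, 2225/28, 235/2]
after L5 α=3/5: [16661/140, 4493/70, 352/5]
after L6 α=1/8: [19081/160, 6533/80, 1427/20]
→ [119, 82, 71]

at x=1,y=0 over L1,L2,L3,L5,L6,L7:
+L1 (α=3/7) → [687/7, 132/7, 96/7]
+L2 (α=3/4) → [1089/14, 999/7, 4359/28]
+L3 (α=3/4) → [3777/56, 1368/7, 10071/112]
+L5 (α=1/2) → [10217/112, 1711/14, 31575/224]
+L6 (α=1/2) → [27241/224, 2747/28, 34263/448]
+L7 (α=2/5) → [191931/1120, 14233/140, 263173/2240]
→ [171, 102, 117]


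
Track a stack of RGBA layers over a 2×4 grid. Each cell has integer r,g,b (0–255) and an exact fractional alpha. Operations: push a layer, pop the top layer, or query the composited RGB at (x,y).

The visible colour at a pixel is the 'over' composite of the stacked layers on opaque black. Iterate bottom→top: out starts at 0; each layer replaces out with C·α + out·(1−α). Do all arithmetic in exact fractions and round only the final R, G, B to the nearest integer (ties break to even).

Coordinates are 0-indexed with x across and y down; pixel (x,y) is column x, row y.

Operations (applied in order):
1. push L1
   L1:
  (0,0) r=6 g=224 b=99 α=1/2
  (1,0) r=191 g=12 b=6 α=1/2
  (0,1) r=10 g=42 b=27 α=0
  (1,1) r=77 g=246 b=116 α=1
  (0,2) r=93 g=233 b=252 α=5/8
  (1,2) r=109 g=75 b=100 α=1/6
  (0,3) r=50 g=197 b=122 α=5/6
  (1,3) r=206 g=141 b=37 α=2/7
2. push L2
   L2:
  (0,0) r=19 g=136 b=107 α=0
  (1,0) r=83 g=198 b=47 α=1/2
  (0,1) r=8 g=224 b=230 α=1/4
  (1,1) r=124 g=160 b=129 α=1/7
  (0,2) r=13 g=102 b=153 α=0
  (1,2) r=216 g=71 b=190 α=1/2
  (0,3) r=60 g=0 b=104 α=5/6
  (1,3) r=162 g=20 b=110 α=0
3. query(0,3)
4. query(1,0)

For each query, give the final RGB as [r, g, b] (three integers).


query (0,3) [L1,L2] — begin 0,0,0
after L1 α=5/6: [125/3, 985/6, 305/3]
after L2 α=5/6: [1025/18, 985/36, 1865/18]
= [57, 27, 104]

query (1,0) [L1,L2] — begin 0,0,0
after L1 α=1/2: [191/2, 6, 3]
after L2 α=1/2: [357/4, 102, 25]
→ [89, 102, 25]


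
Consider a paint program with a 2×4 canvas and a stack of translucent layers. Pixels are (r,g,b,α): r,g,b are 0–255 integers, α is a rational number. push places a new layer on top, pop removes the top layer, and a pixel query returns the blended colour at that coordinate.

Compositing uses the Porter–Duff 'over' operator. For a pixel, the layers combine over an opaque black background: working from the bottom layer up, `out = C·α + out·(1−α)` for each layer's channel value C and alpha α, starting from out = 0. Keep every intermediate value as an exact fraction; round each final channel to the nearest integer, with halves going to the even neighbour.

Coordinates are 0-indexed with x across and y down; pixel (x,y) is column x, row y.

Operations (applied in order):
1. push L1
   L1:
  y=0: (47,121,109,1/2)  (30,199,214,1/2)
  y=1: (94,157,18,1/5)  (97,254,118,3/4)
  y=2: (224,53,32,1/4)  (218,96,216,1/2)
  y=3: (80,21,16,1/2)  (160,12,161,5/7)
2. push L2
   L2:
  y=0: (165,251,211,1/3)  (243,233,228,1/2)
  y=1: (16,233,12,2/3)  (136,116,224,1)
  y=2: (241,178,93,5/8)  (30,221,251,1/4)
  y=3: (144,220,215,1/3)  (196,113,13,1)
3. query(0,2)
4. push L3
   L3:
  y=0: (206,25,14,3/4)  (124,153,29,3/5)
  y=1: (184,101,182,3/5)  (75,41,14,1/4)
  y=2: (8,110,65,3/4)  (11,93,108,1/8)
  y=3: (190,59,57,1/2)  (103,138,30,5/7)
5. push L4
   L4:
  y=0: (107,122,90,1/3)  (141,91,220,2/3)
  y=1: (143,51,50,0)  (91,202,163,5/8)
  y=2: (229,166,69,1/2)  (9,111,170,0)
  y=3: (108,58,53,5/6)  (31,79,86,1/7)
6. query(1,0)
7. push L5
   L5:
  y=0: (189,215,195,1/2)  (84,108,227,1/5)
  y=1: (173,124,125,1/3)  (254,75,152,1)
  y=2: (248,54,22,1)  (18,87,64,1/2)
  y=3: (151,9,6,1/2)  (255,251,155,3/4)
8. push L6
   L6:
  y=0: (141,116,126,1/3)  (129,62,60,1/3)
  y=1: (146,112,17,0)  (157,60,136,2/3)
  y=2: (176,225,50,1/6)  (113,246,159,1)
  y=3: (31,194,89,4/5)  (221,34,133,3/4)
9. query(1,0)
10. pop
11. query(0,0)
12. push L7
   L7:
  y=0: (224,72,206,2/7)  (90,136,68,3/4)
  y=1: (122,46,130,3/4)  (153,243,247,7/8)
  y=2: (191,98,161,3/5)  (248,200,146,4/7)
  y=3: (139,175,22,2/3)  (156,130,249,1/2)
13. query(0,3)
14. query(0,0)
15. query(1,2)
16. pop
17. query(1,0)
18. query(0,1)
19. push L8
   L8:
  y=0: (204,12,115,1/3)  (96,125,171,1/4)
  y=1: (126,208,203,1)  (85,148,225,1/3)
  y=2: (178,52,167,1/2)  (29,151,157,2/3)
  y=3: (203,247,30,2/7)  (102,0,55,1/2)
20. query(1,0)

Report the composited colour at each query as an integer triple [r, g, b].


(0,2) stack=L1,L2; from [0,0,0]:
after L1 α=1/4: [56, 53/4, 8]
after L2 α=5/8: [1373/8, 3719/32, 489/8]
= [172, 116, 61]

query (1,0) [L1,L2,L3,L4] — begin 0,0,0
after L1 α=1/2: [15, 199/2, 107]
after L2 α=1/2: [129, 665/4, 335/2]
after L3 α=3/5: [126, 1583/10, 422/5]
after L4 α=2/3: [136, 3403/30, 874/5]
rounded: [136, 113, 175]

at x=1,y=0 over L1,L2,L3,L4,L5,L6:
after L1 α=1/2: [15, 199/2, 107]
after L2 α=1/2: [129, 665/4, 335/2]
after L3 α=3/5: [126, 1583/10, 422/5]
after L4 α=2/3: [136, 3403/30, 874/5]
after L5 α=1/5: [628/5, 8426/75, 4631/25]
after L6 α=1/3: [1901/15, 21502/225, 10762/75]
→ [127, 96, 143]

(0,0) stack=L1,L2,L3,L4,L5; from [0,0,0]:
+L1 (α=1/2) → [47/2, 121/2, 109/2]
+L2 (α=1/3) → [212/3, 124, 320/3]
+L3 (α=3/4) → [1033/6, 199/4, 223/6]
+L4 (α=1/3) → [1354/9, 443/6, 493/9]
+L5 (α=1/2) → [3055/18, 1733/12, 1124/9]
→ [170, 144, 125]

at x=0,y=3 over L1,L2,L3,L4,L5,L7:
L1 α=1/2: [40, 21/2, 8]
L2 α=1/3: [224/3, 241/3, 77]
L3 α=1/2: [397/3, 209/3, 67]
L4 α=5/6: [2017/18, 1079/18, 166/3]
L5 α=1/2: [4735/36, 1241/36, 92/3]
L7 α=2/3: [14743/108, 13841/108, 224/9]
rounded: [137, 128, 25]

query (0,0) [L1,L2,L3,L4,L5,L7] — begin 0,0,0
L1 α=1/2: [47/2, 121/2, 109/2]
L2 α=1/3: [212/3, 124, 320/3]
L3 α=3/4: [1033/6, 199/4, 223/6]
L4 α=1/3: [1354/9, 443/6, 493/9]
L5 α=1/2: [3055/18, 1733/12, 1124/9]
L7 α=2/7: [23339/126, 10393/84, 9328/63]
→ [185, 124, 148]

(1,2) stack=L1,L2,L3,L4,L5,L7; from [0,0,0]:
after L1 α=1/2: [109, 48, 108]
after L2 α=1/4: [357/4, 365/4, 575/4]
after L3 α=1/8: [2543/32, 2927/32, 4457/32]
after L4 α=0: [2543/32, 2927/32, 4457/32]
after L5 α=1/2: [3119/64, 5711/64, 6505/64]
after L7 α=4/7: [72845/448, 68333/448, 56891/448]
→ [163, 153, 127]

at x=1,y=0 over L1,L2,L3,L4,L5:
+L1 (α=1/2) → [15, 199/2, 107]
+L2 (α=1/2) → [129, 665/4, 335/2]
+L3 (α=3/5) → [126, 1583/10, 422/5]
+L4 (α=2/3) → [136, 3403/30, 874/5]
+L5 (α=1/5) → [628/5, 8426/75, 4631/25]
→ [126, 112, 185]

at x=0,y=1 over L1,L2,L3,L4,L5:
after L1 α=1/5: [94/5, 157/5, 18/5]
after L2 α=2/3: [254/15, 829/5, 46/5]
after L3 α=3/5: [8788/75, 3173/25, 2822/25]
after L4 α=0: [8788/75, 3173/25, 2822/25]
after L5 α=1/3: [30551/225, 9446/75, 2923/25]
rounded: [136, 126, 117]

at x=1,y=0 over L1,L2,L3,L4,L5,L8:
after L1 α=1/2: [15, 199/2, 107]
after L2 α=1/2: [129, 665/4, 335/2]
after L3 α=3/5: [126, 1583/10, 422/5]
after L4 α=2/3: [136, 3403/30, 874/5]
after L5 α=1/5: [628/5, 8426/75, 4631/25]
after L8 α=1/4: [591/5, 11551/100, 4542/25]
rounded: [118, 116, 182]
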